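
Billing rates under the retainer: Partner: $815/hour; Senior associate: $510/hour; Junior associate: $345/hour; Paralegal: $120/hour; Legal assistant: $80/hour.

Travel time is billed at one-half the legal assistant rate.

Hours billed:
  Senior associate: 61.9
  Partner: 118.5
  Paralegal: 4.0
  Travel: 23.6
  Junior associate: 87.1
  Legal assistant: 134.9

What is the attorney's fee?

$170,412.00

Partner: 118.5 × $815 = $96,577.50
Senior associate: 61.9 × $510 = $31,569.00
Junior associate: 87.1 × $345 = $30,049.50
Paralegal: 4.0 × $120 = $480.00
Legal assistant: 134.9 × $80 = $10,792.00
Subtotal: $96,577.50 + $31,569.00 + $30,049.50 + $480.00 + $10,792.00 = $169,468.00
Travel: 23.6 × ($80 ÷ 2) = 23.6 × $40.00 = $944.00
Total: $169,468.00 + $944.00 = $170,412.00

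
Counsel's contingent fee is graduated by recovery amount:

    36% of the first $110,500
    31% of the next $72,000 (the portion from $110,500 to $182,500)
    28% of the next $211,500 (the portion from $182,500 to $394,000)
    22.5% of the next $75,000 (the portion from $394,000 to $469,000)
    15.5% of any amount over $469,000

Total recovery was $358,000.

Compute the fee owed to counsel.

First $110,500 at 36% = $39,780.00
Next $72,000 at 31% = $22,320.00
Remaining $175,500 at 28% = $49,140.00
Fee: $39,780.00 + $22,320.00 + $49,140.00 = $111,240.00

$111,240.00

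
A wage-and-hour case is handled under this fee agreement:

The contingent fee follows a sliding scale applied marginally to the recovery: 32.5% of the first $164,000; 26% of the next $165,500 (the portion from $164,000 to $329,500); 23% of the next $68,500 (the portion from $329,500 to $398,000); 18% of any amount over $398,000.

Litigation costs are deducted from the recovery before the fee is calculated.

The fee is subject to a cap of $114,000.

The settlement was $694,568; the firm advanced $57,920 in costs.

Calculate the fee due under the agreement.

$114,000.00

Fee base (net of costs): $694,568 − $57,920 = $636,648
First $164,000 at 32.5% = $53,300.00
Next $165,500 at 26% = $43,030.00
Next $68,500 at 23% = $15,755.00
Remaining $238,648 at 18% = $42,956.64
Fee: $53,300.00 + $43,030.00 + $15,755.00 + $42,956.64 = $155,041.64
$155,041.64 exceeds the $114,000 cap, so the fee is capped at $114,000.00.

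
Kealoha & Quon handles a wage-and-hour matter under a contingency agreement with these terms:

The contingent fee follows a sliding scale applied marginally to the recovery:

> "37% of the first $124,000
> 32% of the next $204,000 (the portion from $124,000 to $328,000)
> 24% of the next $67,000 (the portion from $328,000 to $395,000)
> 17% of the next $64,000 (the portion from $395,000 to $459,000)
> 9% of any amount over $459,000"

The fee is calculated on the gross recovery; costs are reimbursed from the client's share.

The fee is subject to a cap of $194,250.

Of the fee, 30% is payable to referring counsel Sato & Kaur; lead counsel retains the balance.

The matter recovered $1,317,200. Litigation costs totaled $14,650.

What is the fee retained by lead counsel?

Fee base is the gross recovery, $1,317,200; costs are reimbursed separately.
First $124,000 at 37% = $45,880.00
Next $204,000 at 32% = $65,280.00
Next $67,000 at 24% = $16,080.00
Next $64,000 at 17% = $10,880.00
Remaining $858,200 at 9% = $77,238.00
Fee: $45,880.00 + $65,280.00 + $16,080.00 + $10,880.00 + $77,238.00 = $215,358.00
$215,358.00 exceeds the $194,250 cap, so the fee is capped at $194,250.00.
Referral share: 30% of $194,250.00 = $58,275.00; lead counsel retains $194,250.00 − $58,275.00 = $135,975.00.

$135,975.00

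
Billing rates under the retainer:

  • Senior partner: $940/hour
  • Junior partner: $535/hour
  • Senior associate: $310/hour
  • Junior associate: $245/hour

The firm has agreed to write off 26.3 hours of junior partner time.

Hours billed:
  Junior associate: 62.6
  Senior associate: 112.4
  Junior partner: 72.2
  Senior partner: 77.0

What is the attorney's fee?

$147,117.50

Senior partner: 77.0 × $940 = $72,380.00
Junior partner: 72.2 × $535 = $38,627.00
Senior associate: 112.4 × $310 = $34,844.00
Junior associate: 62.6 × $245 = $15,337.00
Subtotal: $161,188.00
Write-off: 26.3 × $535 = $14,070.50
Total: $161,188.00 − $14,070.50 = $147,117.50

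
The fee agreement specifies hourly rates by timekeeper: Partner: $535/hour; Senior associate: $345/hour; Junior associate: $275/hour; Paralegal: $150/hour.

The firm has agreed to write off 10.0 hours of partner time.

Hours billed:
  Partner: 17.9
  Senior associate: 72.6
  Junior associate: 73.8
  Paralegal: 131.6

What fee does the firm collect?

Partner: 17.9 × $535 = $9,576.50
Senior associate: 72.6 × $345 = $25,047.00
Junior associate: 73.8 × $275 = $20,295.00
Paralegal: 131.6 × $150 = $19,740.00
Subtotal: $74,658.50
Write-off: 10.0 × $535 = $5,350.00
Total: $74,658.50 − $5,350.00 = $69,308.50

$69,308.50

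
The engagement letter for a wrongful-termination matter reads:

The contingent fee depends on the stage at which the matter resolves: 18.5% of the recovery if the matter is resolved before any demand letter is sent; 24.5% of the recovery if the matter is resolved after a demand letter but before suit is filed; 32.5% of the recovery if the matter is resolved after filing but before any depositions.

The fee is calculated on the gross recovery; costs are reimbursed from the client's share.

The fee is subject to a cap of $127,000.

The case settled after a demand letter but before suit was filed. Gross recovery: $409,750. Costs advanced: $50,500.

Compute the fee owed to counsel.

$100,388.75

Fee base is the gross recovery, $409,750; costs are reimbursed separately.
The matter settled after a demand letter but before suit was filed, so the 24.5% rate applies.
$409,750 × 24.5% = $100,388.75
$100,388.75 is under the $127,000 cap.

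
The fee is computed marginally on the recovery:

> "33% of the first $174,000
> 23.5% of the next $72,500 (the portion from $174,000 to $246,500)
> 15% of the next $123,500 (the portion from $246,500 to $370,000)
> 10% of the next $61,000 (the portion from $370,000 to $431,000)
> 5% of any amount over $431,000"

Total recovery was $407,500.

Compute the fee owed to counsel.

$96,732.50

First $174,000 at 33% = $57,420.00
Next $72,500 at 23.5% = $17,037.50
Next $123,500 at 15% = $18,525.00
Remaining $37,500 at 10% = $3,750.00
Fee: $57,420.00 + $17,037.50 + $18,525.00 + $3,750.00 = $96,732.50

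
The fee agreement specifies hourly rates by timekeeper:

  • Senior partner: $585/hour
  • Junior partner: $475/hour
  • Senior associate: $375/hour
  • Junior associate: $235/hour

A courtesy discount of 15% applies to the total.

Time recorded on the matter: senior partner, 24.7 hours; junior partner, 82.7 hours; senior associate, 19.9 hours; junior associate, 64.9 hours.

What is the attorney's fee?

$64,979.10

Senior partner: 24.7 × $585 = $14,449.50
Junior partner: 82.7 × $475 = $39,282.50
Senior associate: 19.9 × $375 = $7,462.50
Junior associate: 64.9 × $235 = $15,251.50
Subtotal: $76,446.00
Less 15% discount: −$11,466.90
Total: $76,446.00 − $11,466.90 = $64,979.10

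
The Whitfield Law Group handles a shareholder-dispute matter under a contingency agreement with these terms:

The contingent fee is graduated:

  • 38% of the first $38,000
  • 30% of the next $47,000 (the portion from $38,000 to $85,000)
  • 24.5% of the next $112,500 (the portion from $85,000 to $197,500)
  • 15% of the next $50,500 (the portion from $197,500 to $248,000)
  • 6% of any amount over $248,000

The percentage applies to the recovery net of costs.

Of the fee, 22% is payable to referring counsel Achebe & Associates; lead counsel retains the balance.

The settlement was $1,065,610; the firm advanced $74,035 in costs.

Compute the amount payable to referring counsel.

Fee base (net of costs): $1,065,610 − $74,035 = $991,575
First $38,000 at 38% = $14,440.00
Next $47,000 at 30% = $14,100.00
Next $112,500 at 24.5% = $27,562.50
Next $50,500 at 15% = $7,575.00
Remaining $743,575 at 6% = $44,614.50
Fee: $14,440.00 + $14,100.00 + $27,562.50 + $7,575.00 + $44,614.50 = $108,292.00
Referral share: 22% of $108,292.00 = $23,824.24; lead counsel retains $108,292.00 − $23,824.24 = $84,467.76.

$23,824.24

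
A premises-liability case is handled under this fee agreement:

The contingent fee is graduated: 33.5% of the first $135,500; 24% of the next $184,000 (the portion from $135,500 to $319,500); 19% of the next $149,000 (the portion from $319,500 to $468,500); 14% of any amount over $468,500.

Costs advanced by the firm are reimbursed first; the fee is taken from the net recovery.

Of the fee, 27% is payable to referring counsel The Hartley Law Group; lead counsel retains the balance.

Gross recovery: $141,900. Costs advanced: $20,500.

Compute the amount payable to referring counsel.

$10,980.63

Fee base (net of costs): $141,900 − $20,500 = $121,400
First $121,400 at 33.5% = $40,669.00
Referral share: 27% of $40,669.00 = $10,980.63; lead counsel retains $40,669.00 − $10,980.63 = $29,688.37.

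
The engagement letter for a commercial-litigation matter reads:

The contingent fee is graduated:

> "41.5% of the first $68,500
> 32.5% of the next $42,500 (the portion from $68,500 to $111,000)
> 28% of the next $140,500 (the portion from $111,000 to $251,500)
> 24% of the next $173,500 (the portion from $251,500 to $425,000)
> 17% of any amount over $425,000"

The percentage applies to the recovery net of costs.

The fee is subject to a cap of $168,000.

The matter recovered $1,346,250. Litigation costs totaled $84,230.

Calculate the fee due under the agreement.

Fee base (net of costs): $1,346,250 − $84,230 = $1,262,020
First $68,500 at 41.5% = $28,427.50
Next $42,500 at 32.5% = $13,812.50
Next $140,500 at 28% = $39,340.00
Next $173,500 at 24% = $41,640.00
Remaining $837,020 at 17% = $142,293.40
Fee: $28,427.50 + $13,812.50 + $39,340.00 + $41,640.00 + $142,293.40 = $265,513.40
$265,513.40 exceeds the $168,000 cap, so the fee is capped at $168,000.00.

$168,000.00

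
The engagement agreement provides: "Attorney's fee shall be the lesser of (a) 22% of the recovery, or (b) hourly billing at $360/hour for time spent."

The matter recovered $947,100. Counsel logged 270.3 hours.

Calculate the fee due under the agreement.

$97,308.00

(a) 22% of $947,100 = $208,362.00
(b) 270.3 × $360 = $97,308.00
The lesser is (b): $97,308.00.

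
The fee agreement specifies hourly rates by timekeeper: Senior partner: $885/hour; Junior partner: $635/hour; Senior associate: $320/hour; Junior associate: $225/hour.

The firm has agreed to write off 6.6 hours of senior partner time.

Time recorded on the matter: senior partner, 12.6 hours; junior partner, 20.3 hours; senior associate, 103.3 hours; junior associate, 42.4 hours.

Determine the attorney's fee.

$60,796.50

Senior partner: 12.6 × $885 = $11,151.00
Junior partner: 20.3 × $635 = $12,890.50
Senior associate: 103.3 × $320 = $33,056.00
Junior associate: 42.4 × $225 = $9,540.00
Subtotal: $66,637.50
Write-off: 6.6 × $885 = $5,841.00
Total: $66,637.50 − $5,841.00 = $60,796.50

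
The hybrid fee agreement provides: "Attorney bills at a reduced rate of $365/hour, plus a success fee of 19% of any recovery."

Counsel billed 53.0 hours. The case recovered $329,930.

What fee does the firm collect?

$82,031.70

Hourly: 53.0 × $365 = $19,345.00
Success fee: 19% of $329,930 = $62,686.70
Total: $19,345.00 + $62,686.70 = $82,031.70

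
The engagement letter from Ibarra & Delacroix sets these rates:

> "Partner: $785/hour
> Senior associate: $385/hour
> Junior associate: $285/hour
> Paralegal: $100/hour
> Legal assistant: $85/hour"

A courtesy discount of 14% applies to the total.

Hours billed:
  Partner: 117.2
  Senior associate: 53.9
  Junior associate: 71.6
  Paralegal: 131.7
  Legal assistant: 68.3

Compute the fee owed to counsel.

Partner: 117.2 × $785 = $92,002.00
Senior associate: 53.9 × $385 = $20,751.50
Junior associate: 71.6 × $285 = $20,406.00
Paralegal: 131.7 × $100 = $13,170.00
Legal assistant: 68.3 × $85 = $5,805.50
Subtotal: $152,135.00
Less 14% discount: −$21,298.90
Total: $152,135.00 − $21,298.90 = $130,836.10

$130,836.10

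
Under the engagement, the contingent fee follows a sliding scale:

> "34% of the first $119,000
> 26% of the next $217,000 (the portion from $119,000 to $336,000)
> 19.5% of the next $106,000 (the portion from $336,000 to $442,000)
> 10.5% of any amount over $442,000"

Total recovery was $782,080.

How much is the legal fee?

First $119,000 at 34% = $40,460.00
Next $217,000 at 26% = $56,420.00
Next $106,000 at 19.5% = $20,670.00
Remaining $340,080 at 10.5% = $35,708.40
Fee: $40,460.00 + $56,420.00 + $20,670.00 + $35,708.40 = $153,258.40

$153,258.40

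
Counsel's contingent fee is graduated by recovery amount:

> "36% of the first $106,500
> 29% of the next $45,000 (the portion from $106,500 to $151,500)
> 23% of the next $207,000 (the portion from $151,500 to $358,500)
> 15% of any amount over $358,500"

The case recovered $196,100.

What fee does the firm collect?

$61,648.00

First $106,500 at 36% = $38,340.00
Next $45,000 at 29% = $13,050.00
Remaining $44,600 at 23% = $10,258.00
Fee: $38,340.00 + $13,050.00 + $10,258.00 = $61,648.00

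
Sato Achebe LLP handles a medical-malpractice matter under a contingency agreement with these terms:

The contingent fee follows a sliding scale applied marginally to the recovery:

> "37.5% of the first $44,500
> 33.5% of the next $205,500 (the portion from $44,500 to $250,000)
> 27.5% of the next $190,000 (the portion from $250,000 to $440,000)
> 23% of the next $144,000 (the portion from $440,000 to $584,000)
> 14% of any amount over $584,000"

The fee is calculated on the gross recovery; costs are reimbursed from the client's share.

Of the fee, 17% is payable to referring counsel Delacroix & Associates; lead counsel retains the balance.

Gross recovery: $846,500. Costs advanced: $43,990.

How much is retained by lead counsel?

$172,349.50

Fee base is the gross recovery, $846,500; costs are reimbursed separately.
First $44,500 at 37.5% = $16,687.50
Next $205,500 at 33.5% = $68,842.50
Next $190,000 at 27.5% = $52,250.00
Next $144,000 at 23% = $33,120.00
Remaining $262,500 at 14% = $36,750.00
Fee: $16,687.50 + $68,842.50 + $52,250.00 + $33,120.00 + $36,750.00 = $207,650.00
Referral share: 17% of $207,650.00 = $35,300.50; lead counsel retains $207,650.00 − $35,300.50 = $172,349.50.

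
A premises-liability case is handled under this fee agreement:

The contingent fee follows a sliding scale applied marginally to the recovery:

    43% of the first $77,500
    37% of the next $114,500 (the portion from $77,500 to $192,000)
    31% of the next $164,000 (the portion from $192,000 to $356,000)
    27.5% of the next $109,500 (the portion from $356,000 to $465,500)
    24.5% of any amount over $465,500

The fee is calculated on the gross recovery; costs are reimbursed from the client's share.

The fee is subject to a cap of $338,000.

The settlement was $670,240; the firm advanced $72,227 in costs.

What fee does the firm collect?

Fee base is the gross recovery, $670,240; costs are reimbursed separately.
First $77,500 at 43% = $33,325.00
Next $114,500 at 37% = $42,365.00
Next $164,000 at 31% = $50,840.00
Next $109,500 at 27.5% = $30,112.50
Remaining $204,740 at 24.5% = $50,161.30
Fee: $33,325.00 + $42,365.00 + $50,840.00 + $30,112.50 + $50,161.30 = $206,803.80
$206,803.80 is under the $338,000 cap.

$206,803.80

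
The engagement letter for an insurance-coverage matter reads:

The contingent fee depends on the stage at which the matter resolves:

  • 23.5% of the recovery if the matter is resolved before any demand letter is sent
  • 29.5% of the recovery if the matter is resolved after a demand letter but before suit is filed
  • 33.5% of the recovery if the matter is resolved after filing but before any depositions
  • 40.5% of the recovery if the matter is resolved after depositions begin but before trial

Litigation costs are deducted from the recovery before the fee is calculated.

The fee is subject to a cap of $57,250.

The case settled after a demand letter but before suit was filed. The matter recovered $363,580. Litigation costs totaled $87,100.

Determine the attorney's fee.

$57,250.00

Fee base (net of costs): $363,580 − $87,100 = $276,480
The matter settled after a demand letter but before suit was filed, so the 29.5% rate applies.
$276,480 × 29.5% = $81,561.60
$81,561.60 exceeds the $57,250 cap, so the fee is capped at $57,250.00.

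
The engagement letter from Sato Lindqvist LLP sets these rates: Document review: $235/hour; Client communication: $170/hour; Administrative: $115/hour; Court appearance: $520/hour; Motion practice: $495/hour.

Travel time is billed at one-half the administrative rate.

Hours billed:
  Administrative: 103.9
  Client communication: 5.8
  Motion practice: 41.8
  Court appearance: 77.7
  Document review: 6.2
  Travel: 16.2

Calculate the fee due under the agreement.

Document review: 6.2 × $235 = $1,457.00
Client communication: 5.8 × $170 = $986.00
Administrative: 103.9 × $115 = $11,948.50
Court appearance: 77.7 × $520 = $40,404.00
Motion practice: 41.8 × $495 = $20,691.00
Subtotal: $1,457.00 + $986.00 + $11,948.50 + $40,404.00 + $20,691.00 = $75,486.50
Travel: 16.2 × ($115 ÷ 2) = 16.2 × $57.50 = $931.50
Total: $75,486.50 + $931.50 = $76,418.00

$76,418.00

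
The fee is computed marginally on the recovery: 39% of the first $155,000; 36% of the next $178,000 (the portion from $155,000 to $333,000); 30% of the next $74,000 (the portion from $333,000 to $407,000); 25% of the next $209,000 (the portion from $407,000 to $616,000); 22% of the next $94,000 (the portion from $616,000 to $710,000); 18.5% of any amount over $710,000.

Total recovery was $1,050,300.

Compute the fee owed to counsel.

$282,615.50

First $155,000 at 39% = $60,450.00
Next $178,000 at 36% = $64,080.00
Next $74,000 at 30% = $22,200.00
Next $209,000 at 25% = $52,250.00
Next $94,000 at 22% = $20,680.00
Remaining $340,300 at 18.5% = $62,955.50
Fee: $60,450.00 + $64,080.00 + $22,200.00 + $52,250.00 + $20,680.00 + $62,955.50 = $282,615.50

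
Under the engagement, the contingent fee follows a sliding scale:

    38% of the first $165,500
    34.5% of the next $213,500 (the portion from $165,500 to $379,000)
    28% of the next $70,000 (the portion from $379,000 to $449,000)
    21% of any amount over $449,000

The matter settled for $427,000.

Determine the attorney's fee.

First $165,500 at 38% = $62,890.00
Next $213,500 at 34.5% = $73,657.50
Remaining $48,000 at 28% = $13,440.00
Fee: $62,890.00 + $73,657.50 + $13,440.00 = $149,987.50

$149,987.50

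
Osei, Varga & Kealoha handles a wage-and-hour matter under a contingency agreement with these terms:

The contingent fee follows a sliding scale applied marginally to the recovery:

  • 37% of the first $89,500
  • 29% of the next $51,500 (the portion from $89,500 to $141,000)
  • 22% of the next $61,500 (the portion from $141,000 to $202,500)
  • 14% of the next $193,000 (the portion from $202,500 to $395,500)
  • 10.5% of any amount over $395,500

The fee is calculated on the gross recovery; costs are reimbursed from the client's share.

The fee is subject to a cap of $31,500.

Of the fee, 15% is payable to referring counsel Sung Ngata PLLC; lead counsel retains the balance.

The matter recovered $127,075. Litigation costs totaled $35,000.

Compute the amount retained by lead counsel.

$26,775.00

Fee base is the gross recovery, $127,075; costs are reimbursed separately.
First $89,500 at 37% = $33,115.00
Remaining $37,575 at 29% = $10,896.75
Fee: $33,115.00 + $10,896.75 = $44,011.75
$44,011.75 exceeds the $31,500 cap, so the fee is capped at $31,500.00.
Referral share: 15% of $31,500.00 = $4,725.00; lead counsel retains $31,500.00 − $4,725.00 = $26,775.00.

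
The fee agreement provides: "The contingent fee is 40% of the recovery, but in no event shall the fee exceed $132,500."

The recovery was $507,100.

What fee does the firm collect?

40% of $507,100 = $202,840.00
That exceeds the $132,500 cap, so the fee is capped at $132,500.

$132,500.00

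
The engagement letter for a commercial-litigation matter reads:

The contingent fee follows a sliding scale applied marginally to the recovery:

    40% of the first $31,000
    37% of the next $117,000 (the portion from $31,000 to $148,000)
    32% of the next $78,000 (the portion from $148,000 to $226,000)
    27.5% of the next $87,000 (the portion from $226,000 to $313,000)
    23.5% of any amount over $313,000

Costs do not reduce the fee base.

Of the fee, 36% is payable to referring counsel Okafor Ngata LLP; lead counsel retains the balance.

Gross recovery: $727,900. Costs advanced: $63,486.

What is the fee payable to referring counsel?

$72,747.54

Fee base is the gross recovery, $727,900; costs are reimbursed separately.
First $31,000 at 40% = $12,400.00
Next $117,000 at 37% = $43,290.00
Next $78,000 at 32% = $24,960.00
Next $87,000 at 27.5% = $23,925.00
Remaining $414,900 at 23.5% = $97,501.50
Fee: $12,400.00 + $43,290.00 + $24,960.00 + $23,925.00 + $97,501.50 = $202,076.50
Referral share: 36% of $202,076.50 = $72,747.54; lead counsel retains $202,076.50 − $72,747.54 = $129,328.96.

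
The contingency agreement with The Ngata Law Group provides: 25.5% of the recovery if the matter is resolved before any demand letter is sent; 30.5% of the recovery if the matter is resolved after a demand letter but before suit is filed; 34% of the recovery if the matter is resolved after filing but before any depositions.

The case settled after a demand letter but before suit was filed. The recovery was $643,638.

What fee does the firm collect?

The matter settled after a demand letter but before suit was filed, so the 30.5% rate applies.
$643,638 × 30.5% = $196,309.59

$196,309.59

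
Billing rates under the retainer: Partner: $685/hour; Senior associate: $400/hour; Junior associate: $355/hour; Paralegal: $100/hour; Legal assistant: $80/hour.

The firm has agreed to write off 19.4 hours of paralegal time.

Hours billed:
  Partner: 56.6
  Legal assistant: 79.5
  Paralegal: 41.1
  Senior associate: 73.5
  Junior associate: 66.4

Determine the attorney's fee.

Partner: 56.6 × $685 = $38,771.00
Senior associate: 73.5 × $400 = $29,400.00
Junior associate: 66.4 × $355 = $23,572.00
Paralegal: 41.1 × $100 = $4,110.00
Legal assistant: 79.5 × $80 = $6,360.00
Subtotal: $102,213.00
Write-off: 19.4 × $100 = $1,940.00
Total: $102,213.00 − $1,940.00 = $100,273.00

$100,273.00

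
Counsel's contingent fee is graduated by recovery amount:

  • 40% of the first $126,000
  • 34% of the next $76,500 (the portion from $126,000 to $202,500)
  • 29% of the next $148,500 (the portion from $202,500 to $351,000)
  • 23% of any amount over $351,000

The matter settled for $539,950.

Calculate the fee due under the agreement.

First $126,000 at 40% = $50,400.00
Next $76,500 at 34% = $26,010.00
Next $148,500 at 29% = $43,065.00
Remaining $188,950 at 23% = $43,458.50
Fee: $50,400.00 + $26,010.00 + $43,065.00 + $43,458.50 = $162,933.50

$162,933.50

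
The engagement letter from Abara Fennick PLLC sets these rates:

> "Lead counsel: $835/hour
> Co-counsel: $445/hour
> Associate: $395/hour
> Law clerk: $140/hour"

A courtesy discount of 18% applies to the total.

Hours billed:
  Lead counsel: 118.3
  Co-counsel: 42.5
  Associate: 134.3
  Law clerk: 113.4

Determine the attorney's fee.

Lead counsel: 118.3 × $835 = $98,780.50
Co-counsel: 42.5 × $445 = $18,912.50
Associate: 134.3 × $395 = $53,048.50
Law clerk: 113.4 × $140 = $15,876.00
Subtotal: $186,617.50
Less 18% discount: −$33,591.15
Total: $186,617.50 − $33,591.15 = $153,026.35

$153,026.35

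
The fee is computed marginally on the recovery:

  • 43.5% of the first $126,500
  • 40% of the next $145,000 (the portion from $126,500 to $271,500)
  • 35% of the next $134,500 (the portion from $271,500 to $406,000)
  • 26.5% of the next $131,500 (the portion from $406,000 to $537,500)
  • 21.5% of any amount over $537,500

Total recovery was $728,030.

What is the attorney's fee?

First $126,500 at 43.5% = $55,027.50
Next $145,000 at 40% = $58,000.00
Next $134,500 at 35% = $47,075.00
Next $131,500 at 26.5% = $34,847.50
Remaining $190,530 at 21.5% = $40,963.95
Fee: $55,027.50 + $58,000.00 + $47,075.00 + $34,847.50 + $40,963.95 = $235,913.95

$235,913.95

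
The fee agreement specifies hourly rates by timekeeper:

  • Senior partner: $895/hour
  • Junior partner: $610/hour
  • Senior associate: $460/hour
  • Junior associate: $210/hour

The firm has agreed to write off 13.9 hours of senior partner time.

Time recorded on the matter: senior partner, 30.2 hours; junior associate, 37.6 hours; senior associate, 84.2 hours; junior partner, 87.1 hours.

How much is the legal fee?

$114,347.50

Senior partner: 30.2 × $895 = $27,029.00
Junior partner: 87.1 × $610 = $53,131.00
Senior associate: 84.2 × $460 = $38,732.00
Junior associate: 37.6 × $210 = $7,896.00
Subtotal: $126,788.00
Write-off: 13.9 × $895 = $12,440.50
Total: $126,788.00 − $12,440.50 = $114,347.50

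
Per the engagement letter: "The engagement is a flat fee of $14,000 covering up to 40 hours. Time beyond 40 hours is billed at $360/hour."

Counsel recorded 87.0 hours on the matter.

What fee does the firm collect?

$30,920.00

Flat fee: $14,000.00
Excess hours: 87.0 − 40 = 47.0
Overrun: 47.0 × $360 = $16,920.00
Total: $14,000.00 + $16,920.00 = $30,920.00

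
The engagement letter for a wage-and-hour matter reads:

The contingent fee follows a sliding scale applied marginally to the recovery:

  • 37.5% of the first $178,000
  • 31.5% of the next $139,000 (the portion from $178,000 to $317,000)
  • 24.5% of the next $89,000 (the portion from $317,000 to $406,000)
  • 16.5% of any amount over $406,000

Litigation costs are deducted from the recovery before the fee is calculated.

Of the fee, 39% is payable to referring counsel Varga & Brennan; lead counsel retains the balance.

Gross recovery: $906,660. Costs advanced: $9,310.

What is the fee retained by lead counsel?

$130,181.78

Fee base (net of costs): $906,660 − $9,310 = $897,350
First $178,000 at 37.5% = $66,750.00
Next $139,000 at 31.5% = $43,785.00
Next $89,000 at 24.5% = $21,805.00
Remaining $491,350 at 16.5% = $81,072.75
Fee: $66,750.00 + $43,785.00 + $21,805.00 + $81,072.75 = $213,412.75
Referral share: 39% of $213,412.75 = $83,230.97; lead counsel retains $213,412.75 − $83,230.97 = $130,181.78.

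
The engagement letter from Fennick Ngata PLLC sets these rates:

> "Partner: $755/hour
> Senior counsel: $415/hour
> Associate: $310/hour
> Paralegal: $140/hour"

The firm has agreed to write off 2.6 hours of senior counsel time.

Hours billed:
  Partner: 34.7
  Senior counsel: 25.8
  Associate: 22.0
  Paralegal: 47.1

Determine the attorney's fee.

$49,240.50

Partner: 34.7 × $755 = $26,198.50
Senior counsel: 25.8 × $415 = $10,707.00
Associate: 22.0 × $310 = $6,820.00
Paralegal: 47.1 × $140 = $6,594.00
Subtotal: $50,319.50
Write-off: 2.6 × $415 = $1,079.00
Total: $50,319.50 − $1,079.00 = $49,240.50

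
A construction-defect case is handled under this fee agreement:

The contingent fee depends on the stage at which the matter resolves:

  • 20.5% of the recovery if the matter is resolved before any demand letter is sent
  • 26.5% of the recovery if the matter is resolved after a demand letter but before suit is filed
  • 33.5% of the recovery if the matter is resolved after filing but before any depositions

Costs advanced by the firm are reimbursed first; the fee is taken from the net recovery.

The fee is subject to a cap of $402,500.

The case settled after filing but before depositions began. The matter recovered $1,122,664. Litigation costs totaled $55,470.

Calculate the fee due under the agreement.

$357,509.99

Fee base (net of costs): $1,122,664 − $55,470 = $1,067,194
The matter settled after filing but before depositions began, so the 33.5% rate applies.
$1,067,194 × 33.5% = $357,509.99
$357,509.99 is under the $402,500 cap.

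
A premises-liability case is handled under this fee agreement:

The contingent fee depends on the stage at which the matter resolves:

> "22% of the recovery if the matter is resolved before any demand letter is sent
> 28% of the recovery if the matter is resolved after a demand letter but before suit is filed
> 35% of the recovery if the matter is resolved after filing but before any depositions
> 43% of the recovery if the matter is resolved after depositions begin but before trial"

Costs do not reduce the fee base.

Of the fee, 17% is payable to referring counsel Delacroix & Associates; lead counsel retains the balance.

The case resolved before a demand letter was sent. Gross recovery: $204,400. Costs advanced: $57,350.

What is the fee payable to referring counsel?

$7,644.56

Fee base is the gross recovery, $204,400; costs are reimbursed separately.
The matter resolved before a demand letter was sent, so the 22% rate applies.
$204,400 × 22% = $44,968.00
Referral share: 17% of $44,968.00 = $7,644.56; lead counsel retains $44,968.00 − $7,644.56 = $37,323.44.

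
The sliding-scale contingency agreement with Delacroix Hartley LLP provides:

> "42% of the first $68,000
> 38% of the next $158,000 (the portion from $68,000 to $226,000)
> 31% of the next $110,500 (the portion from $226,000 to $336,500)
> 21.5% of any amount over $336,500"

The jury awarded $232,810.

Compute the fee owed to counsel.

First $68,000 at 42% = $28,560.00
Next $158,000 at 38% = $60,040.00
Remaining $6,810 at 31% = $2,111.10
Fee: $28,560.00 + $60,040.00 + $2,111.10 = $90,711.10

$90,711.10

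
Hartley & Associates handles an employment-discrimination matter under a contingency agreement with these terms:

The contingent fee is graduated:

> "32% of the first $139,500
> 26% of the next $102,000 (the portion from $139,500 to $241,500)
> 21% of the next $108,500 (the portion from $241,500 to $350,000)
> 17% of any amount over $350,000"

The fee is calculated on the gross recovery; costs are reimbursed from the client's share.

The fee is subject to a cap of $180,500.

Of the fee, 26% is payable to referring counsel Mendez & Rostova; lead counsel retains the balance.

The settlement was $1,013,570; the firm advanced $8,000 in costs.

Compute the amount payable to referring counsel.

$46,930.00

Fee base is the gross recovery, $1,013,570; costs are reimbursed separately.
First $139,500 at 32% = $44,640.00
Next $102,000 at 26% = $26,520.00
Next $108,500 at 21% = $22,785.00
Remaining $663,570 at 17% = $112,806.90
Fee: $44,640.00 + $26,520.00 + $22,785.00 + $112,806.90 = $206,751.90
$206,751.90 exceeds the $180,500 cap, so the fee is capped at $180,500.00.
Referral share: 26% of $180,500.00 = $46,930.00; lead counsel retains $180,500.00 − $46,930.00 = $133,570.00.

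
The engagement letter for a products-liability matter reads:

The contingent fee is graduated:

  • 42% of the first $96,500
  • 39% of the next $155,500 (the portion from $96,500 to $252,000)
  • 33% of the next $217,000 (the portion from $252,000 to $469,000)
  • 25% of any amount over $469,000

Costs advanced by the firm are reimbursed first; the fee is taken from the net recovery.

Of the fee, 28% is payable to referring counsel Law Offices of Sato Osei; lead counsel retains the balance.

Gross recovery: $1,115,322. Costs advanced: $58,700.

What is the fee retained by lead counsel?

Fee base (net of costs): $1,115,322 − $58,700 = $1,056,622
First $96,500 at 42% = $40,530.00
Next $155,500 at 39% = $60,645.00
Next $217,000 at 33% = $71,610.00
Remaining $587,622 at 25% = $146,905.50
Fee: $40,530.00 + $60,645.00 + $71,610.00 + $146,905.50 = $319,690.50
Referral share: 28% of $319,690.50 = $89,513.34; lead counsel retains $319,690.50 − $89,513.34 = $230,177.16.

$230,177.16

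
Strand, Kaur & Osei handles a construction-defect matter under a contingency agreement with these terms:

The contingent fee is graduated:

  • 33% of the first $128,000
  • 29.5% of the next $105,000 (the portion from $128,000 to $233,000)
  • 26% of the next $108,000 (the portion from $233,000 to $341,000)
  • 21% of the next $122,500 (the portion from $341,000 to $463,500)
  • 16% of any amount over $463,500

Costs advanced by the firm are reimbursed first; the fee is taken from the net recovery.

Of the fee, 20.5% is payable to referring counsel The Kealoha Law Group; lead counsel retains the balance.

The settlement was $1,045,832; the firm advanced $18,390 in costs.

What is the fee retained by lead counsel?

Fee base (net of costs): $1,045,832 − $18,390 = $1,027,442
First $128,000 at 33% = $42,240.00
Next $105,000 at 29.5% = $30,975.00
Next $108,000 at 26% = $28,080.00
Next $122,500 at 21% = $25,725.00
Remaining $563,942 at 16% = $90,230.72
Fee: $42,240.00 + $30,975.00 + $28,080.00 + $25,725.00 + $90,230.72 = $217,250.72
Referral share: 20.5% of $217,250.72 = $44,536.40; lead counsel retains $217,250.72 − $44,536.40 = $172,714.32.

$172,714.32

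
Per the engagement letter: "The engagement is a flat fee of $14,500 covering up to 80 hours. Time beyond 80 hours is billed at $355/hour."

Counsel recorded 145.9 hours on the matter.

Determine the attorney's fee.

$37,894.50

Flat fee: $14,500.00
Excess hours: 145.9 − 80 = 65.9
Overrun: 65.9 × $355 = $23,394.50
Total: $14,500.00 + $23,394.50 = $37,894.50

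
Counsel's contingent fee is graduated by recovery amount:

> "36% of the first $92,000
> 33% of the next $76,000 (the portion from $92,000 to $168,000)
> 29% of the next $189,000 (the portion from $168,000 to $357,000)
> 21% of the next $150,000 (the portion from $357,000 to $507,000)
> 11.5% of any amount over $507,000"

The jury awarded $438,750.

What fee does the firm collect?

First $92,000 at 36% = $33,120.00
Next $76,000 at 33% = $25,080.00
Next $189,000 at 29% = $54,810.00
Remaining $81,750 at 21% = $17,167.50
Fee: $33,120.00 + $25,080.00 + $54,810.00 + $17,167.50 = $130,177.50

$130,177.50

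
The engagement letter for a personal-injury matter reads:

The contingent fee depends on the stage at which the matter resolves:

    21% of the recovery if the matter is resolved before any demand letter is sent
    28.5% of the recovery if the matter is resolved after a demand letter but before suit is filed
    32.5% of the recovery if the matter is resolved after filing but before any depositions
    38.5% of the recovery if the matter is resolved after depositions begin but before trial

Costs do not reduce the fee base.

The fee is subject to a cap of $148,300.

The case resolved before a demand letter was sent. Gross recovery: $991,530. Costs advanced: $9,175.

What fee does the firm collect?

Fee base is the gross recovery, $991,530; costs are reimbursed separately.
The matter resolved before a demand letter was sent, so the 21% rate applies.
$991,530 × 21% = $208,221.30
$208,221.30 exceeds the $148,300 cap, so the fee is capped at $148,300.00.

$148,300.00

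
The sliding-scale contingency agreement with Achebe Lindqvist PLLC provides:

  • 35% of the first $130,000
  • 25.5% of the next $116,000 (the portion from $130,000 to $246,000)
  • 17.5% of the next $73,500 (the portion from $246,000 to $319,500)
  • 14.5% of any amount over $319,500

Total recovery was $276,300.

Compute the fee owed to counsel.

$80,382.50

First $130,000 at 35% = $45,500.00
Next $116,000 at 25.5% = $29,580.00
Remaining $30,300 at 17.5% = $5,302.50
Fee: $45,500.00 + $29,580.00 + $5,302.50 = $80,382.50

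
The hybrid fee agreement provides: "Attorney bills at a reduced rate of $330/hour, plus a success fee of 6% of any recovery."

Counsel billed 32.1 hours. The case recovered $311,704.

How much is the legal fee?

Hourly: 32.1 × $330 = $10,593.00
Success fee: 6% of $311,704 = $18,702.24
Total: $10,593.00 + $18,702.24 = $29,295.24

$29,295.24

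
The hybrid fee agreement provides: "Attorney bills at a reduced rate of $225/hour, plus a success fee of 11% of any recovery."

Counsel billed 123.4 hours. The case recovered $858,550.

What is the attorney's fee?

Hourly: 123.4 × $225 = $27,765.00
Success fee: 11% of $858,550 = $94,440.50
Total: $27,765.00 + $94,440.50 = $122,205.50

$122,205.50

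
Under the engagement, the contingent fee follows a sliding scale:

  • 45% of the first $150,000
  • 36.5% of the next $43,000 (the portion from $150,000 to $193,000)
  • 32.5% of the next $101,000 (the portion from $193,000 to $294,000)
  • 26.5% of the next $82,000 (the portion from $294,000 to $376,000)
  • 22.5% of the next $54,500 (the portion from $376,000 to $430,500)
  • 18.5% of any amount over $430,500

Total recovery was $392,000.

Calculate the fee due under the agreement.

$141,350.00

First $150,000 at 45% = $67,500.00
Next $43,000 at 36.5% = $15,695.00
Next $101,000 at 32.5% = $32,825.00
Next $82,000 at 26.5% = $21,730.00
Remaining $16,000 at 22.5% = $3,600.00
Fee: $67,500.00 + $15,695.00 + $32,825.00 + $21,730.00 + $3,600.00 = $141,350.00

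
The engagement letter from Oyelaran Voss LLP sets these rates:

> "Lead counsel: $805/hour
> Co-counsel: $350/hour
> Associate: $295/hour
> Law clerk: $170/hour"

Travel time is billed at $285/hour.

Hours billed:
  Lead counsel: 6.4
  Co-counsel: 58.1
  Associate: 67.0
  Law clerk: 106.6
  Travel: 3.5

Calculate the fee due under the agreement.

Lead counsel: 6.4 × $805 = $5,152.00
Co-counsel: 58.1 × $350 = $20,335.00
Associate: 67.0 × $295 = $19,765.00
Law clerk: 106.6 × $170 = $18,122.00
Subtotal: $5,152.00 + $20,335.00 + $19,765.00 + $18,122.00 = $63,374.00
Travel: 3.5 × $285 = $997.50
Total: $63,374.00 + $997.50 = $64,371.50

$64,371.50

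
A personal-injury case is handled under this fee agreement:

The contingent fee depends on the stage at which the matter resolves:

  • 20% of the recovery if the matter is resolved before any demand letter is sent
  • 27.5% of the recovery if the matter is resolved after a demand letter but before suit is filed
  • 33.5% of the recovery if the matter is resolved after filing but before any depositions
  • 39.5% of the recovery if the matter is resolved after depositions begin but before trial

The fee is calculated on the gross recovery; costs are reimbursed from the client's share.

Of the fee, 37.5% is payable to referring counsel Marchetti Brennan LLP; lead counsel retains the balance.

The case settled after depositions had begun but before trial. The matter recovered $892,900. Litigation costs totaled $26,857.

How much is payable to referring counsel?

Fee base is the gross recovery, $892,900; costs are reimbursed separately.
The matter settled after depositions had begun but before trial, so the 39.5% rate applies.
$892,900 × 39.5% = $352,695.50
Referral share: 37.5% of $352,695.50 = $132,260.81; lead counsel retains $352,695.50 − $132,260.81 = $220,434.69.

$132,260.81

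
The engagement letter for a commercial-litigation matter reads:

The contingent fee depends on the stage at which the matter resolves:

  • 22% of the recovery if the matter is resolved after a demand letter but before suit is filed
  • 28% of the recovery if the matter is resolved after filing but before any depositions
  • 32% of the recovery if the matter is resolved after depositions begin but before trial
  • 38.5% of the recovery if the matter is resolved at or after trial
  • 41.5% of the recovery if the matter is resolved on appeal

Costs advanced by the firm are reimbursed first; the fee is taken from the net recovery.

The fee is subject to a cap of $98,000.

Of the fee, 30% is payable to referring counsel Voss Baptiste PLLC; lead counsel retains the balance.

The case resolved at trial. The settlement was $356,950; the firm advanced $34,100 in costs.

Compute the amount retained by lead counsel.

$68,600.00

Fee base (net of costs): $356,950 − $34,100 = $322,850
The matter resolved at trial, so the 38.5% rate applies.
$322,850 × 38.5% = $124,297.25
$124,297.25 exceeds the $98,000 cap, so the fee is capped at $98,000.00.
Referral share: 30% of $98,000.00 = $29,400.00; lead counsel retains $98,000.00 − $29,400.00 = $68,600.00.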